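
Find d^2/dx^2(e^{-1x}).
e^{- x}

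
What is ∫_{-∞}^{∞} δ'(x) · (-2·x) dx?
2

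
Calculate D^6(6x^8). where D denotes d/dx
120960 x^{2}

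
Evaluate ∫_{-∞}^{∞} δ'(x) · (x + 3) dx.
-1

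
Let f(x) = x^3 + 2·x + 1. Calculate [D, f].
3 x^{2} + 2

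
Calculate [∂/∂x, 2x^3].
6 x^{2}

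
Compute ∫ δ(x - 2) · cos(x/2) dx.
\cos{\left(1 \right)}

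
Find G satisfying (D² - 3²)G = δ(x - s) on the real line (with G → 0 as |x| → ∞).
-\frac{e^{-3|x-s|}}{6}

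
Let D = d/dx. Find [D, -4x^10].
- 40 x^{9}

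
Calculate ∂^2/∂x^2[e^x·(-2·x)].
2 \left(- x - 2\right) e^{x}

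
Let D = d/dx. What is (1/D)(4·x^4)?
\frac{4 x^{5}}{5}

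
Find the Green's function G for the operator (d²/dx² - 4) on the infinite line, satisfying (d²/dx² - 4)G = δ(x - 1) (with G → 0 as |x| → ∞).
-\frac{e^{-2|x - 1|}}{4}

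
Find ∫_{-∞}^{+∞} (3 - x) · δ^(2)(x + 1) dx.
0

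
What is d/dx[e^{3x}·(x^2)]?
x \left(3 x + 2\right) e^{3 x}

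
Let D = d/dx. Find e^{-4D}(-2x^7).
- 2 x^{7} + 56 x^{6} - 672 x^{5} + 4480 x^{4} - 17920 x^{3} + 43008 x^{2} - 57344 x + 32768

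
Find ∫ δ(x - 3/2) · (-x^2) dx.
- \frac{9}{4}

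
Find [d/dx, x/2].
\frac{1}{2}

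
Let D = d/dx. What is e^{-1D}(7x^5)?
7 x^{5} - 35 x^{4} + 70 x^{3} - 70 x^{2} + 35 x - 7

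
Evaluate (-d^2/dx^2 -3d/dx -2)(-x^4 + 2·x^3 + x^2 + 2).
2 x^{4} + 8 x^{3} - 8 x^{2} - 18 x - 6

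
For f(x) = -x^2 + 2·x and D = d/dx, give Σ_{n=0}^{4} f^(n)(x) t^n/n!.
- t^{2} - 2 t \left(x - 1\right) - x^{2} + 2 x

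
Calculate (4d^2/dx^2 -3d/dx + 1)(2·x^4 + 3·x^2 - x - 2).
2 x^{4} - 24 x^{3} + 99 x^{2} - 19 x + 25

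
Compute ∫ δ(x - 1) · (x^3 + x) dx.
2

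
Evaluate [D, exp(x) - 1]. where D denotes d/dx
e^{x}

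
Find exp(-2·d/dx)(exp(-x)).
e^{2 - x}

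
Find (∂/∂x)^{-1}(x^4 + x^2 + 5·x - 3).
\frac{x^{5}}{5} + \frac{x^{3}}{3} + \frac{5 x^{2}}{2} - 3 x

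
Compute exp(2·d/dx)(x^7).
x^{7} + 14 x^{6} + 84 x^{5} + 280 x^{4} + 560 x^{3} + 672 x^{2} + 448 x + 128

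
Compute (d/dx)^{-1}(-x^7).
- \frac{x^{8}}{8}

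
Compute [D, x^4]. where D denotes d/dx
4 x^{3}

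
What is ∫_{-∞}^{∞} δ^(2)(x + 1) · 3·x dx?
0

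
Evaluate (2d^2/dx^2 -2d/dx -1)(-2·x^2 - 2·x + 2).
2 x^{2} + 10 x - 6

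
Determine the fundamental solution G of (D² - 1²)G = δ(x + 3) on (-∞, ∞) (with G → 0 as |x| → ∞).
-\frac{e^{-|x + 3|}}{2}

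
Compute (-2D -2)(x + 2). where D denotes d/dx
- 2 x - 6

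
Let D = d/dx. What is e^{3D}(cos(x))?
\cos{\left(x + 3 \right)}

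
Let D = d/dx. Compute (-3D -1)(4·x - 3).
- 4 x - 9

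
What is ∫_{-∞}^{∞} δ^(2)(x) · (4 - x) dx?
0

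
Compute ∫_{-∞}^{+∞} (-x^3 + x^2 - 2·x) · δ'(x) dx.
2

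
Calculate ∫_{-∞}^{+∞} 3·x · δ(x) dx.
0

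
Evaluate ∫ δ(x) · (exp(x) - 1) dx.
0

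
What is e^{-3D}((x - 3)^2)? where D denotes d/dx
x^{2} - 12 x + 36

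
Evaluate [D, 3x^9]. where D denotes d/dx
27 x^{8}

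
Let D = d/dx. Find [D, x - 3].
1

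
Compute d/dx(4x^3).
12 x^{2}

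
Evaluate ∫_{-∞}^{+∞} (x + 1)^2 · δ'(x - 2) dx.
-6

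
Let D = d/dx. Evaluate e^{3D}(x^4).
x^{4} + 12 x^{3} + 54 x^{2} + 108 x + 81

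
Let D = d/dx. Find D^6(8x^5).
0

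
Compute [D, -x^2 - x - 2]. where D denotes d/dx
- 2 x - 1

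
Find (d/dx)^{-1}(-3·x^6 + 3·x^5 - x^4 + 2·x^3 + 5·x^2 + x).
- \frac{3 x^{7}}{7} + \frac{x^{6}}{2} - \frac{x^{5}}{5} + \frac{x^{4}}{2} + \frac{5 x^{3}}{3} + \frac{x^{2}}{2}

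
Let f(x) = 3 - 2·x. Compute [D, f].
-2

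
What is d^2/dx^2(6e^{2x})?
24 e^{2 x}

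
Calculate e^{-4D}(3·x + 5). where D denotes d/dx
3 x - 7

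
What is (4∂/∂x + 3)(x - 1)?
3 x + 1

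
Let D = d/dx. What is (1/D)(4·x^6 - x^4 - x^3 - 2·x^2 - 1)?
\frac{4 x^{7}}{7} - \frac{x^{5}}{5} - \frac{x^{4}}{4} - \frac{2 x^{3}}{3} - x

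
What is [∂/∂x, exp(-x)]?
- e^{- x}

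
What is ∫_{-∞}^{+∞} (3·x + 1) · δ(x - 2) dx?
7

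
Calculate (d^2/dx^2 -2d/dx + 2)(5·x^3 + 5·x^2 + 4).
10 x^{3} - 20 x^{2} + 10 x + 18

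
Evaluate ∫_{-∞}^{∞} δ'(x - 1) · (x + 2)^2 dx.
-6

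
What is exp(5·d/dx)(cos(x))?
\cos{\left(x + 5 \right)}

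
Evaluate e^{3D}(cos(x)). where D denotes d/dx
\cos{\left(x + 3 \right)}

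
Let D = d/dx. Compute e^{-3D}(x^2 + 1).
x^{2} - 6 x + 10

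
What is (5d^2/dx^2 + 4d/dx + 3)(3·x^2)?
9 x^{2} + 24 x + 30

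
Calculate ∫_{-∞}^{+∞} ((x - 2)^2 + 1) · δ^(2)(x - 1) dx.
2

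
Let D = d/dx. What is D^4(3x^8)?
5040 x^{4}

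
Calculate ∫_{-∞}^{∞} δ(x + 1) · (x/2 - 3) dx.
- \frac{7}{2}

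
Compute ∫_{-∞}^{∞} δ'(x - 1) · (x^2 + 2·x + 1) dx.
-4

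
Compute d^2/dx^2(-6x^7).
- 252 x^{5}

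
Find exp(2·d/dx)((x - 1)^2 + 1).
x^{2} + 2 x + 2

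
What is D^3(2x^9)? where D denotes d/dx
1008 x^{6}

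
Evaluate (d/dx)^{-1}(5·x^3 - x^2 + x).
\frac{5 x^{4}}{4} - \frac{x^{3}}{3} + \frac{x^{2}}{2}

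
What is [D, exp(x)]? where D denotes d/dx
e^{x}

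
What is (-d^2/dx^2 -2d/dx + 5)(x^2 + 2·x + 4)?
5 x^{2} + 6 x + 14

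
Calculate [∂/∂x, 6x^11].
66 x^{10}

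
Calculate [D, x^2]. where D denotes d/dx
2 x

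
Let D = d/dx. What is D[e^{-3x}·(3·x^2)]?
3 x \left(2 - 3 x\right) e^{- 3 x}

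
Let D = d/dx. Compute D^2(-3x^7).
- 126 x^{5}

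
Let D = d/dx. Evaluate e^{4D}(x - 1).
x + 3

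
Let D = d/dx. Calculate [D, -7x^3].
- 21 x^{2}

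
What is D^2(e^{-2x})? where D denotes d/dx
4 e^{- 2 x}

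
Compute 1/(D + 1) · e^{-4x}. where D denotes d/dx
- \frac{e^{- 4 x}}{3}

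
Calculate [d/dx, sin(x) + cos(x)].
- \sin{\left(x \right)} + \cos{\left(x \right)}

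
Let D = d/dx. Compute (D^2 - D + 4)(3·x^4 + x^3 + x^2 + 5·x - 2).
12 x^{4} - 8 x^{3} + 37 x^{2} + 24 x - 11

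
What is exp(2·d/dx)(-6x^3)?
- 6 x^{3} - 36 x^{2} - 72 x - 48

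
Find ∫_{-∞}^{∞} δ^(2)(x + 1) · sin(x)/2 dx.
\frac{\sin{\left(1 \right)}}{2}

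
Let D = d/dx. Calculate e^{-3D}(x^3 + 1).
x^{3} - 9 x^{2} + 27 x - 26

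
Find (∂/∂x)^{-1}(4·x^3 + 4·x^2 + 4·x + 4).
x^{4} + \frac{4 x^{3}}{3} + 2 x^{2} + 4 x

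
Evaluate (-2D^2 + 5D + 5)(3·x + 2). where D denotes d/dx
15 x + 25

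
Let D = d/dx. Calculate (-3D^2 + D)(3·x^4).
12 x^{2} \left(x - 9\right)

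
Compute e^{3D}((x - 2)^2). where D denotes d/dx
x^{2} + 2 x + 1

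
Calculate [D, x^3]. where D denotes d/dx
3 x^{2}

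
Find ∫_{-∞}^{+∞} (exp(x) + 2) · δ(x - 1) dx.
2 + e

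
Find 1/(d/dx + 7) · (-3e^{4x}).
- \frac{3 e^{4 x}}{11}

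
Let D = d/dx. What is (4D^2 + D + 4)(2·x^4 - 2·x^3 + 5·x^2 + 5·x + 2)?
8 x^{4} + 110 x^{2} - 18 x + 53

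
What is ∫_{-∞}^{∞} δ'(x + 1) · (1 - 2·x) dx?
2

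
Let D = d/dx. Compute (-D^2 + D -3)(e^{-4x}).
- 23 e^{- 4 x}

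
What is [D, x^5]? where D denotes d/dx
5 x^{4}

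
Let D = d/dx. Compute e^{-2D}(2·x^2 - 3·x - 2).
2 x^{2} - 11 x + 12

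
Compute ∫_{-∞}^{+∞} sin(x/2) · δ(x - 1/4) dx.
\sin{\left(\frac{1}{8} \right)}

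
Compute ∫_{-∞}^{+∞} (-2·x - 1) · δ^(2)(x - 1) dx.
0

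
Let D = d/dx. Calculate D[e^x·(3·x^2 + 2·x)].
\left(3 x^{2} + 8 x + 2\right) e^{x}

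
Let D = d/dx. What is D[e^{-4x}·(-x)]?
\left(4 x - 1\right) e^{- 4 x}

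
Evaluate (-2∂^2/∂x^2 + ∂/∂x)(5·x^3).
15 x \left(x - 4\right)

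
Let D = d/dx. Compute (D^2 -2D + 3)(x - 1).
3 x - 5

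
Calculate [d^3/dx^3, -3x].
-9\frac{d^{2}}{dx^{2}}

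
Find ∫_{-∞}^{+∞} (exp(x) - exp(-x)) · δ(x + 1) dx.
- 2 \sinh{\left(1 \right)}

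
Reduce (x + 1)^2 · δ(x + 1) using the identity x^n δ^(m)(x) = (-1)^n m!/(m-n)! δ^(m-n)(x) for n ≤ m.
0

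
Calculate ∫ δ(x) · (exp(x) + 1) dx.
2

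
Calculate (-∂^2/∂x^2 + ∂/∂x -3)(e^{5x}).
- 23 e^{5 x}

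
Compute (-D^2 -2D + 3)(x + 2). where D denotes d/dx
3 x + 4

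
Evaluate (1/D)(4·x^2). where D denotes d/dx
\frac{4 x^{3}}{3}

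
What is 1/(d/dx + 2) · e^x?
\frac{e^{x}}{3}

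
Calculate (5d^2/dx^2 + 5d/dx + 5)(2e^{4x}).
210 e^{4 x}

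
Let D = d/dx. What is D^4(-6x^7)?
- 5040 x^{3}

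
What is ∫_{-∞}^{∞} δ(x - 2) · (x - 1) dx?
1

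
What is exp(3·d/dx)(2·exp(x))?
2 e^{x + 3}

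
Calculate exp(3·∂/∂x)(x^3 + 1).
x^{3} + 9 x^{2} + 27 x + 28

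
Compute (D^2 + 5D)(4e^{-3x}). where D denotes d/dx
- 24 e^{- 3 x}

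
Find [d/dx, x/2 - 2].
\frac{1}{2}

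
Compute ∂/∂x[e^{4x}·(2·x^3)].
x^{2} \left(8 x + 6\right) e^{4 x}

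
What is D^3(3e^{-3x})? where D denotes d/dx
- 81 e^{- 3 x}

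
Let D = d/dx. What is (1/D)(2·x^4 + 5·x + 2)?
\frac{2 x^{5}}{5} + \frac{5 x^{2}}{2} + 2 x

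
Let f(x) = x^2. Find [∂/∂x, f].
2 x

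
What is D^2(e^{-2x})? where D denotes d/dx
4 e^{- 2 x}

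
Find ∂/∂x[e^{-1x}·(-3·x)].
3 \left(x - 1\right) e^{- x}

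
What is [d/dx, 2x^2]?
4 x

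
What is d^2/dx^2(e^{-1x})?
e^{- x}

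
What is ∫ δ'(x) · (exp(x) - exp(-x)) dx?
-2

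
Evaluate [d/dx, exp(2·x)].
2 e^{2 x}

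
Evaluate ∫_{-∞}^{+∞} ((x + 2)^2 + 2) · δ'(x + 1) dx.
-2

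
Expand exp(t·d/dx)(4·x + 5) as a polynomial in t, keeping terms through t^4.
4 t + 4 x + 5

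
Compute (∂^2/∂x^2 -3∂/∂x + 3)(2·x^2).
6 x^{2} - 12 x + 4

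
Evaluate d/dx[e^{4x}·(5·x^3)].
x^{2} \left(20 x + 15\right) e^{4 x}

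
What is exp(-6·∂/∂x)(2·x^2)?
2 x^{2} - 24 x + 72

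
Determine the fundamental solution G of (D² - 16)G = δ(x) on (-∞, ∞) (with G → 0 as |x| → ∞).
-\frac{e^{-4|x|}}{8}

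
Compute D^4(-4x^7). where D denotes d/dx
- 3360 x^{3}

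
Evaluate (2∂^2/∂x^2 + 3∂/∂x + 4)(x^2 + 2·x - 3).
4 x^{2} + 14 x - 2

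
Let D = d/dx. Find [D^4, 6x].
24D^{3}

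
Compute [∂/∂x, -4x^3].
- 12 x^{2}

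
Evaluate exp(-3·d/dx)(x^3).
x^{3} - 9 x^{2} + 27 x - 27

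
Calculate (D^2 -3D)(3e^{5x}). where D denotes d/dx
30 e^{5 x}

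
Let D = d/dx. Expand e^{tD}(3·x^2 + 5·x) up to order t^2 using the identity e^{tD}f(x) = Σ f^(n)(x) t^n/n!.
3 t^{2} + t \left(6 x + 5\right) + 3 x^{2} + 5 x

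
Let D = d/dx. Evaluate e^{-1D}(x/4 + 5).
\frac{x}{4} + \frac{19}{4}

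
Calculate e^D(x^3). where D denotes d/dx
x^{3} + 3 x^{2} + 3 x + 1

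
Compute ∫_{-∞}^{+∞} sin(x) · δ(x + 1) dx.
- \sin{\left(1 \right)}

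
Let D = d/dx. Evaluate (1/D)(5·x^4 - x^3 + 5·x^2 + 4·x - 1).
x^{5} - \frac{x^{4}}{4} + \frac{5 x^{3}}{3} + 2 x^{2} - x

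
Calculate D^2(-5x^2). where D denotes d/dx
-10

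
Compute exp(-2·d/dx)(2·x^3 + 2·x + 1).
2 x^{3} - 12 x^{2} + 26 x - 19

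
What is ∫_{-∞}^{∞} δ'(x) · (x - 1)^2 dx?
2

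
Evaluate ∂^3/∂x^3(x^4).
24 x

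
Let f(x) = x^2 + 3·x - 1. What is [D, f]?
2 x + 3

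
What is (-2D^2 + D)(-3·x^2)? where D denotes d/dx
12 - 6 x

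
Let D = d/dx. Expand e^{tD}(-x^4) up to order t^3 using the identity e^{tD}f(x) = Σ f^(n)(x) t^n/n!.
x \left(- 4 t^{3} - 6 t^{2} x - 4 t x^{2} - x^{3}\right)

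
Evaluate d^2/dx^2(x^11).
110 x^{9}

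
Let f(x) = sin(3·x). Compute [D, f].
3 \cos{\left(3 x \right)}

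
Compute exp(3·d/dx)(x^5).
x^{5} + 15 x^{4} + 90 x^{3} + 270 x^{2} + 405 x + 243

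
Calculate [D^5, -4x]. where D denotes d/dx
-20D^{4}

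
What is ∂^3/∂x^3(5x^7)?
1050 x^{4}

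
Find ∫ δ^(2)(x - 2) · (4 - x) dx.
0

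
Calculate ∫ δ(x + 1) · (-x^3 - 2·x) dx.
3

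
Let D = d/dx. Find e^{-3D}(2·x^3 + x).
2 x^{3} - 18 x^{2} + 55 x - 57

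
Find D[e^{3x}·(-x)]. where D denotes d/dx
\left(- 3 x - 1\right) e^{3 x}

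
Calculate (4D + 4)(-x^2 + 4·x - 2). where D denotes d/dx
- 4 x^{2} + 8 x + 8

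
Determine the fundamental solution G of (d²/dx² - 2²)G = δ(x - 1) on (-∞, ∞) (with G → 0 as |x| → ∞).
-\frac{e^{-2|x - 1|}}{4}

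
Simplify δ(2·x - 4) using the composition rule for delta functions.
\frac{\delta(x - 2)}{2}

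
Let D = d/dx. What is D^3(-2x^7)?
- 420 x^{4}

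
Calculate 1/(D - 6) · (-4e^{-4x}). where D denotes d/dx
\frac{2 e^{- 4 x}}{5}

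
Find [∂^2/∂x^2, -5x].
-10\frac{d}{dx}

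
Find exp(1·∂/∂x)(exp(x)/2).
\frac{e^{x + 1}}{2}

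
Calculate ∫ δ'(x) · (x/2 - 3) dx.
- \frac{1}{2}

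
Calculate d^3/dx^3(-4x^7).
- 840 x^{4}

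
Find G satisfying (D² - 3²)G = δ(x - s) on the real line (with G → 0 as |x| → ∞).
-\frac{e^{-3|x-s|}}{6}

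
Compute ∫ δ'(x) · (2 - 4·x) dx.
4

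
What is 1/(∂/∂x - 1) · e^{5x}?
\frac{e^{5 x}}{4}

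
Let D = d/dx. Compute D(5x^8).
40 x^{7}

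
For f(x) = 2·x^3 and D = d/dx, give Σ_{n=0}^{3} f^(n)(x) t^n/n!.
2 t^{3} + 6 t^{2} x + 6 t x^{2} + 2 x^{3}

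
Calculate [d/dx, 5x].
5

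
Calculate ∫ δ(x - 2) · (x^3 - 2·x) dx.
4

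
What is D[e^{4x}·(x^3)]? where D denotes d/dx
x^{2} \left(4 x + 3\right) e^{4 x}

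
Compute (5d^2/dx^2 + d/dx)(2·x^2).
4 x + 20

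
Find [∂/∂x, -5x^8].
- 40 x^{7}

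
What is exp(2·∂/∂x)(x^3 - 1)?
x^{3} + 6 x^{2} + 12 x + 7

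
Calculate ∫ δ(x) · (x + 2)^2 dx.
4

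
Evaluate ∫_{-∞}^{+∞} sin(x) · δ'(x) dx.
-1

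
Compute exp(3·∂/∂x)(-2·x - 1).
- 2 x - 7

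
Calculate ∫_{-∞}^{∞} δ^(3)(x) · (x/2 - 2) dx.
0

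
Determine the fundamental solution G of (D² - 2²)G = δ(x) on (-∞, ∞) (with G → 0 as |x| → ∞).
-\frac{e^{-2|x|}}{4}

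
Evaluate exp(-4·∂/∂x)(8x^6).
8 x^{6} - 192 x^{5} + 1920 x^{4} - 10240 x^{3} + 30720 x^{2} - 49152 x + 32768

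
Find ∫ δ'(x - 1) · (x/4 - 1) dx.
- \frac{1}{4}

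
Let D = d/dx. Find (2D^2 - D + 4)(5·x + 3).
20 x + 7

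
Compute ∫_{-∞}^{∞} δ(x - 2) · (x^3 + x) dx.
10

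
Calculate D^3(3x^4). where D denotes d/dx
72 x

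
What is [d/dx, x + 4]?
1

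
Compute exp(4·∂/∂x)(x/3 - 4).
\frac{x}{3} - \frac{8}{3}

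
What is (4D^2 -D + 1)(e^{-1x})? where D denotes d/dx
6 e^{- x}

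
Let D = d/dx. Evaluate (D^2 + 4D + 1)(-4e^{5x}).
- 184 e^{5 x}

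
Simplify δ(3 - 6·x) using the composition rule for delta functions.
\frac{\delta(x - 1/2)}{6}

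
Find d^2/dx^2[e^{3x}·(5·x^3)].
15 x \left(3 x^{2} + 6 x + 2\right) e^{3 x}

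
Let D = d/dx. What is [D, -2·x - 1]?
-2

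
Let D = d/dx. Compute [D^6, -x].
-6D^{5}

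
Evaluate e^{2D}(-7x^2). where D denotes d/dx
- 7 x^{2} - 28 x - 28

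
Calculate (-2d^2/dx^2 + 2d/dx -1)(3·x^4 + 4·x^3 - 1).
- 3 x^{4} + 20 x^{3} - 48 x^{2} - 48 x + 1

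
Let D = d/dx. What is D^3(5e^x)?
5 e^{x}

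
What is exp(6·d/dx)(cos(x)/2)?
\frac{\cos{\left(x + 6 \right)}}{2}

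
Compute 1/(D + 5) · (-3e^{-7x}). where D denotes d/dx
\frac{3 e^{- 7 x}}{2}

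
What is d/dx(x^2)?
2 x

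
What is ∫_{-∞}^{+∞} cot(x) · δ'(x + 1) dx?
\frac{1}{\sin^{2}{\left(1 \right)}}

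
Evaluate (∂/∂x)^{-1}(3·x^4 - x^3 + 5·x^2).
\frac{3 x^{5}}{5} - \frac{x^{4}}{4} + \frac{5 x^{3}}{3}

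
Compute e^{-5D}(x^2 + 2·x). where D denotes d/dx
x^{2} - 8 x + 15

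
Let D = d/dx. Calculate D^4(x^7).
840 x^{3}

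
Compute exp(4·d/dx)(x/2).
\frac{x}{2} + 2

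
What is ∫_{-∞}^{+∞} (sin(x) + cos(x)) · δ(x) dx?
1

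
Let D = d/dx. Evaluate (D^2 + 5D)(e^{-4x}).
- 4 e^{- 4 x}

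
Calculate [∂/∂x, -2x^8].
- 16 x^{7}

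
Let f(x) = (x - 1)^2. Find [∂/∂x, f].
2 x - 2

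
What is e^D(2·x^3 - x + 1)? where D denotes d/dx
2 x^{3} + 6 x^{2} + 5 x + 2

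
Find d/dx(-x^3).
- 3 x^{2}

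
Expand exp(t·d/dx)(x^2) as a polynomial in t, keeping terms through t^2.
t^{2} + 2 t x + x^{2}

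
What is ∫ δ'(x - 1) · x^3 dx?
-3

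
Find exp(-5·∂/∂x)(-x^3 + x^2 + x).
- x^{3} + 16 x^{2} - 84 x + 145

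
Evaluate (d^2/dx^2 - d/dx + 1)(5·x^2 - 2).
5 x^{2} - 10 x + 8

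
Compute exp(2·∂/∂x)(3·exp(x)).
3 e^{x + 2}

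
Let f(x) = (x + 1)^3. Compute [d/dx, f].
3 \left(x + 1\right)^{2}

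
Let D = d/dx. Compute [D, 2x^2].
4 x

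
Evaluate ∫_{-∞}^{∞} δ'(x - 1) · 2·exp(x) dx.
- 2 e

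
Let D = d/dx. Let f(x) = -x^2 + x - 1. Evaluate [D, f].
1 - 2 x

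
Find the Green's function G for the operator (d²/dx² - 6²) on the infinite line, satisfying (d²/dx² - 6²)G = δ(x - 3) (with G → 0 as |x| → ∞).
-\frac{e^{-6|x - 3|}}{12}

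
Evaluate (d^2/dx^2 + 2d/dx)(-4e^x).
- 12 e^{x}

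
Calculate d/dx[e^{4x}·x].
\left(4 x + 1\right) e^{4 x}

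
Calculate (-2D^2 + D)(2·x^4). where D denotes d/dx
8 x^{2} \left(x - 6\right)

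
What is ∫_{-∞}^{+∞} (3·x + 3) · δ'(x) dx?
-3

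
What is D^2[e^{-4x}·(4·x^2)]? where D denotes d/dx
8 \left(8 x^{2} - 8 x + 1\right) e^{- 4 x}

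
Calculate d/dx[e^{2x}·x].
\left(2 x + 1\right) e^{2 x}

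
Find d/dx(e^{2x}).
2 e^{2 x}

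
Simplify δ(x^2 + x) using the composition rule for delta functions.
\frac{\delta(x + 1) + \delta(x)}{1}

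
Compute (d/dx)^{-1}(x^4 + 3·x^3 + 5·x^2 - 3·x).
\frac{x^{5}}{5} + \frac{3 x^{4}}{4} + \frac{5 x^{3}}{3} - \frac{3 x^{2}}{2}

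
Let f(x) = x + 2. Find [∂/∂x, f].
1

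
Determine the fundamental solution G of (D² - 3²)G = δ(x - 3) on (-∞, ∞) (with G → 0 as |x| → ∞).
-\frac{e^{-3|x - 3|}}{6}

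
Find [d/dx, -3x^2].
- 6 x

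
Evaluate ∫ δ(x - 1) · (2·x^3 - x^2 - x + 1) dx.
1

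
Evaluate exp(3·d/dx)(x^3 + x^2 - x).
x^{3} + 10 x^{2} + 32 x + 33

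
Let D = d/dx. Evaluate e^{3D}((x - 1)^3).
x^{3} + 6 x^{2} + 12 x + 8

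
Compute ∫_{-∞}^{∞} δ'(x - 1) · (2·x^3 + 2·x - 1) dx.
-8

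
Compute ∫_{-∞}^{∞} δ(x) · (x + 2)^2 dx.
4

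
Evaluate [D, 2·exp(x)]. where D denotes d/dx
2 e^{x}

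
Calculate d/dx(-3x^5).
- 15 x^{4}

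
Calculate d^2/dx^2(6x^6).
180 x^{4}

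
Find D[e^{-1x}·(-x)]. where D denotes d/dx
\left(x - 1\right) e^{- x}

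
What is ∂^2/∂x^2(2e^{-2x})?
8 e^{- 2 x}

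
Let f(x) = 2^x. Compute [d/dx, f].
2^{x} \log{\left(2 \right)}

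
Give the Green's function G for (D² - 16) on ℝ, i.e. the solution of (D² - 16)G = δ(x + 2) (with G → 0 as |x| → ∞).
-\frac{e^{-4|x + 2|}}{8}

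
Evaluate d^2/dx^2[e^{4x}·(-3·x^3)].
- 6 x \left(8 x^{2} + 12 x + 3\right) e^{4 x}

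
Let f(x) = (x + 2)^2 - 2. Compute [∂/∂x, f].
2 x + 4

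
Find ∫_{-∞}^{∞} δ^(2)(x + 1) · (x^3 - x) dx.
-6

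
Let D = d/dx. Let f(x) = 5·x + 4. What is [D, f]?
5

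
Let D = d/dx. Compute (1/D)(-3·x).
- \frac{3 x^{2}}{2}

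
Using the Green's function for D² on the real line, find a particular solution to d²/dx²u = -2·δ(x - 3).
-|x - 3|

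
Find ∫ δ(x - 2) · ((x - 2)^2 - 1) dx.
-1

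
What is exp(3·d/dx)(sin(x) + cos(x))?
\sqrt{2} \sin{\left(x + \frac{\pi}{4} + 3 \right)}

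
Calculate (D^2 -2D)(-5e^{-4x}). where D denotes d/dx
- 120 e^{- 4 x}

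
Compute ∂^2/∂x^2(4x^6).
120 x^{4}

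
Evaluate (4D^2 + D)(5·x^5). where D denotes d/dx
25 x^{3} \left(x + 16\right)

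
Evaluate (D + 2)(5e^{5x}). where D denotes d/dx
35 e^{5 x}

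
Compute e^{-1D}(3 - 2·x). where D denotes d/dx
5 - 2 x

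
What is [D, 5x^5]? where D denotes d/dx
25 x^{4}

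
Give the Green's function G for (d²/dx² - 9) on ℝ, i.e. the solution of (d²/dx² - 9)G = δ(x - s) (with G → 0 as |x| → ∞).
-\frac{e^{-3|x-s|}}{6}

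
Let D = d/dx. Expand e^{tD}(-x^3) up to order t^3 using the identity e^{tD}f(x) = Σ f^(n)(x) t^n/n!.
- t^{3} - 3 t^{2} x - 3 t x^{2} - x^{3}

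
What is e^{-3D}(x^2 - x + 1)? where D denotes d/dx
x^{2} - 7 x + 13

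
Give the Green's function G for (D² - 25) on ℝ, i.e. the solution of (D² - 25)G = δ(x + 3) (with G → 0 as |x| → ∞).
-\frac{e^{-5|x + 3|}}{10}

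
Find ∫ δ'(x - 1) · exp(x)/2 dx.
- \frac{e}{2}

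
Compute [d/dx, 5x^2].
10 x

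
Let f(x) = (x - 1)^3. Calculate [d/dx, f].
3 \left(x - 1\right)^{2}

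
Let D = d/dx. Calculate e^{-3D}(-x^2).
- x^{2} + 6 x - 9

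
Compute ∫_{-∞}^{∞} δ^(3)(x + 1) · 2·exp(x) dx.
- \frac{2}{e}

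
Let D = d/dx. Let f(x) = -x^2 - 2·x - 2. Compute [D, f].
- 2 x - 2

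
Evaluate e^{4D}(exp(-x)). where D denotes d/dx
e^{- x - 4}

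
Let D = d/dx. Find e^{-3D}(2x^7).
2 x^{7} - 42 x^{6} + 378 x^{5} - 1890 x^{4} + 5670 x^{3} - 10206 x^{2} + 10206 x - 4374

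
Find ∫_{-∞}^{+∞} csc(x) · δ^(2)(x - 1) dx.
\left(2 \cot^{2}{\left(1 \right)} + 1\right) \csc{\left(1 \right)}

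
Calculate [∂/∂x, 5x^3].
15 x^{2}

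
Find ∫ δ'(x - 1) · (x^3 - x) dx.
-2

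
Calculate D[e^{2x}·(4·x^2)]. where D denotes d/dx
8 x \left(x + 1\right) e^{2 x}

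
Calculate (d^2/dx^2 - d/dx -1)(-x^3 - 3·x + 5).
x^{3} + 3 x^{2} - 3 x - 2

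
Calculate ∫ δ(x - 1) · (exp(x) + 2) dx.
2 + e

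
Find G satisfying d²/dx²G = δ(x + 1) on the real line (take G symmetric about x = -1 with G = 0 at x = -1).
\frac{|x + 1|}{2}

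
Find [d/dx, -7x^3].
- 21 x^{2}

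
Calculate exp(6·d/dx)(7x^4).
7 x^{4} + 168 x^{3} + 1512 x^{2} + 6048 x + 9072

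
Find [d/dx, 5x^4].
20 x^{3}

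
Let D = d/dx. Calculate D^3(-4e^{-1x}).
4 e^{- x}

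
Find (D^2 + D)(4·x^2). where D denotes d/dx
8 x + 8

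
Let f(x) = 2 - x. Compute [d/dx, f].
-1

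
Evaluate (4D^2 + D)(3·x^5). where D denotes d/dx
15 x^{3} \left(x + 16\right)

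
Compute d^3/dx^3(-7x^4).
- 168 x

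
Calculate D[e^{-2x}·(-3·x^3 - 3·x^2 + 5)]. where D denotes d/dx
\left(6 x^{3} - 3 x^{2} - 6 x - 10\right) e^{- 2 x}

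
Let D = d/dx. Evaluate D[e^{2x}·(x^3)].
x^{2} \left(2 x + 3\right) e^{2 x}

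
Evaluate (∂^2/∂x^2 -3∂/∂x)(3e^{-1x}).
12 e^{- x}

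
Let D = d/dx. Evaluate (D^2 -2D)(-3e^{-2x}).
- 24 e^{- 2 x}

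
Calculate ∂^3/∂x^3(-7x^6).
- 840 x^{3}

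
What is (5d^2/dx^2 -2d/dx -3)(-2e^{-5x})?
- 264 e^{- 5 x}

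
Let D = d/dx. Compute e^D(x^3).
x^{3} + 3 x^{2} + 3 x + 1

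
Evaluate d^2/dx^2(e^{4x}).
16 e^{4 x}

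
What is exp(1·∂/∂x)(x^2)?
x^{2} + 2 x + 1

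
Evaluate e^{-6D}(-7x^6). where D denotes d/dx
- 7 x^{6} + 252 x^{5} - 3780 x^{4} + 30240 x^{3} - 136080 x^{2} + 326592 x - 326592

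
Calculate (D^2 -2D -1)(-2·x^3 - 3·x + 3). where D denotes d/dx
2 x^{3} + 12 x^{2} - 9 x + 3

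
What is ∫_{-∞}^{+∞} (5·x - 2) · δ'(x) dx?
-5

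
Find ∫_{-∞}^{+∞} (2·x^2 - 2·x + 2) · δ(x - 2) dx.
6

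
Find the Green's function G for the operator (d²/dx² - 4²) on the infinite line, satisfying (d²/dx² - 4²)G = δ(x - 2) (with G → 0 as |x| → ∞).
-\frac{e^{-4|x - 2|}}{8}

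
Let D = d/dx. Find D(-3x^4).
- 12 x^{3}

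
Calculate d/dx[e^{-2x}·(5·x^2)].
10 x \left(1 - x\right) e^{- 2 x}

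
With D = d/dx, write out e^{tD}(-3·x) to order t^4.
- 3 t - 3 x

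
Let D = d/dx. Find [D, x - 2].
1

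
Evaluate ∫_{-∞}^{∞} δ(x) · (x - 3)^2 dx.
9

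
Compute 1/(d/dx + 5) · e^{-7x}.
- \frac{e^{- 7 x}}{2}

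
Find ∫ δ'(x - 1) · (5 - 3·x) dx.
3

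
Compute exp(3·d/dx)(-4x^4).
- 4 x^{4} - 48 x^{3} - 216 x^{2} - 432 x - 324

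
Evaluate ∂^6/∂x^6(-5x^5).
0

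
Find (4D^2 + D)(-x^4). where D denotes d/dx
4 x^{2} \left(- x - 12\right)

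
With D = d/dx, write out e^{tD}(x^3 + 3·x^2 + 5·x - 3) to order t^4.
t^{3} + 3 t^{2} \left(x + 1\right) + t \left(3 x^{2} + 6 x + 5\right) + x^{3} + 3 x^{2} + 5 x - 3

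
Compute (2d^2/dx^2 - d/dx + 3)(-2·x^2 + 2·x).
- 6 x^{2} + 10 x - 10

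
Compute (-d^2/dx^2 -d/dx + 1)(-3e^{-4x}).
33 e^{- 4 x}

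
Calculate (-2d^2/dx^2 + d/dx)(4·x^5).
20 x^{3} \left(x - 8\right)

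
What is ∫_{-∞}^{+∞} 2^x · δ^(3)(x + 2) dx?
- \frac{\log{\left(2 \right)}^{3}}{4}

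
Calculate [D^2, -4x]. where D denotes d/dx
-8D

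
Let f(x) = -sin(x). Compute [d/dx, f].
- \cos{\left(x \right)}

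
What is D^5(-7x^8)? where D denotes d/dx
- 47040 x^{3}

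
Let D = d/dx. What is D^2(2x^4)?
24 x^{2}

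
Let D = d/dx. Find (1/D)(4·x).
2 x^{2}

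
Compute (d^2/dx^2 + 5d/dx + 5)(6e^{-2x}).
- 6 e^{- 2 x}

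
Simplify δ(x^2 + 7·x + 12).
\frac{\delta(x + 3) + \delta(x + 4)}{1}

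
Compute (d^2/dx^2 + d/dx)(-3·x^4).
12 x^{2} \left(- x - 3\right)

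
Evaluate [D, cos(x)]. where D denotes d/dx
- \sin{\left(x \right)}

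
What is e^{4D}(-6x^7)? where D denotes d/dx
- 6 x^{7} - 168 x^{6} - 2016 x^{5} - 13440 x^{4} - 53760 x^{3} - 129024 x^{2} - 172032 x - 98304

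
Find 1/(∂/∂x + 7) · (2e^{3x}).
\frac{e^{3 x}}{5}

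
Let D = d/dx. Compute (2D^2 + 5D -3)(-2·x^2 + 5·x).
6 x^{2} - 35 x + 17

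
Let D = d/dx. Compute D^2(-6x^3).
- 36 x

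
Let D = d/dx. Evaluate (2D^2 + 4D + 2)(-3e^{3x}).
- 96 e^{3 x}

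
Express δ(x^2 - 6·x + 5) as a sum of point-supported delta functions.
\frac{\delta(x - 5) + \delta(x - 1)}{4}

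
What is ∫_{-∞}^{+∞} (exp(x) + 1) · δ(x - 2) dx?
1 + e^{2}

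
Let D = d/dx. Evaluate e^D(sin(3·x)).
\sin{\left(3 x + 3 \right)}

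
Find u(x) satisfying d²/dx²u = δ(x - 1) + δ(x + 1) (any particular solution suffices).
\frac{|x - 1|}{2} + \frac{|x + 1|}{2}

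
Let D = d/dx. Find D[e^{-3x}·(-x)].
\left(3 x - 1\right) e^{- 3 x}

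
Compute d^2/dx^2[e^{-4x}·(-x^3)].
2 x \left(- 8 x^{2} + 12 x - 3\right) e^{- 4 x}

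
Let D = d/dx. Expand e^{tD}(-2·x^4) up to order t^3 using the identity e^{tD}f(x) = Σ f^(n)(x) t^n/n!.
2 x \left(- 4 t^{3} - 6 t^{2} x - 4 t x^{2} - x^{3}\right)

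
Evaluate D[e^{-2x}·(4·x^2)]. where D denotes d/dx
8 x \left(1 - x\right) e^{- 2 x}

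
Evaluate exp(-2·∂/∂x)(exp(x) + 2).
e^{x - 2} + 2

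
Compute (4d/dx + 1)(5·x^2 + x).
5 x^{2} + 41 x + 4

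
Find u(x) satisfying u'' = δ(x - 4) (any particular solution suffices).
\frac{|x - 4|}{2}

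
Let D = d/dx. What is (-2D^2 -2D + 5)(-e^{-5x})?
35 e^{- 5 x}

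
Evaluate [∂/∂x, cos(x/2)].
- \frac{\sin{\left(\frac{x}{2} \right)}}{2}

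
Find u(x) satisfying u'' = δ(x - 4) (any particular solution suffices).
\frac{|x - 4|}{2}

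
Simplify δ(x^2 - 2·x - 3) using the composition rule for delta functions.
\frac{\delta(x + 1) + \delta(x - 3)}{4}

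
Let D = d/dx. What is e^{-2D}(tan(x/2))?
\tan{\left(\frac{x}{2} - 1 \right)}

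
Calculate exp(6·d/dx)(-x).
- x - 6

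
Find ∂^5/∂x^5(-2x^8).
- 13440 x^{3}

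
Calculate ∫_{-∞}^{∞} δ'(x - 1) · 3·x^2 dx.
-6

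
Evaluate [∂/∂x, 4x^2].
8 x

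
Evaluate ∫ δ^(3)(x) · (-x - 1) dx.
0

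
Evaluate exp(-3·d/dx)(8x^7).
8 x^{7} - 168 x^{6} + 1512 x^{5} - 7560 x^{4} + 22680 x^{3} - 40824 x^{2} + 40824 x - 17496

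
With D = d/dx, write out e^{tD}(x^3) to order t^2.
x \left(3 t^{2} + 3 t x + x^{2}\right)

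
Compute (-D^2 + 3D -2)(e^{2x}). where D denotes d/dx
0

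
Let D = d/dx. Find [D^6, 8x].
48D^{5}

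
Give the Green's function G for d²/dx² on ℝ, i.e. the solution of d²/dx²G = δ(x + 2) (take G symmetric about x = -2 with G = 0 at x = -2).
\frac{|x + 2|}{2}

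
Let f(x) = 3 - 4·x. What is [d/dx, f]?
-4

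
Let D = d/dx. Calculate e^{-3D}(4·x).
4 x - 12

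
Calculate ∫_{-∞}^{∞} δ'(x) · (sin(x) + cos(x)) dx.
-1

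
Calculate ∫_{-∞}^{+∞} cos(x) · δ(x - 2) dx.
\cos{\left(2 \right)}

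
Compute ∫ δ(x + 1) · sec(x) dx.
\sec{\left(1 \right)}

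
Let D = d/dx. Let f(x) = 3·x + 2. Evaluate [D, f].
3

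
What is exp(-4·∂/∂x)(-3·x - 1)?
11 - 3 x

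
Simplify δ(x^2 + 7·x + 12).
\frac{\delta(x + 4) + \delta(x + 3)}{1}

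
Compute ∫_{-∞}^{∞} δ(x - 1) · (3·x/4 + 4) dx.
\frac{19}{4}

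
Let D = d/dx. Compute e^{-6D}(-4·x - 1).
23 - 4 x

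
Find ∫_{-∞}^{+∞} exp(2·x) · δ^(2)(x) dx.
4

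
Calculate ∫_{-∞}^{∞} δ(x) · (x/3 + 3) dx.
3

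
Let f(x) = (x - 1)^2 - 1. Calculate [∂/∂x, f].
2 x - 2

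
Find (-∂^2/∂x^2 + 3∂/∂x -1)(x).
3 - x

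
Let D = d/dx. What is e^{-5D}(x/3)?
\frac{x}{3} - \frac{5}{3}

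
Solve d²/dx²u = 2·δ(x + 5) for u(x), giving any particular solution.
|x + 5|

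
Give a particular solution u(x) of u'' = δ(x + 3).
\frac{|x + 3|}{2}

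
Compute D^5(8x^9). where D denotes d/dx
120960 x^{4}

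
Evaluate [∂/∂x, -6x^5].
- 30 x^{4}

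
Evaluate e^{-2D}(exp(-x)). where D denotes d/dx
e^{2 - x}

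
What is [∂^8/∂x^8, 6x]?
48\frac{d^{7}}{dx^{7}}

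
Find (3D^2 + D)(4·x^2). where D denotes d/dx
8 x + 24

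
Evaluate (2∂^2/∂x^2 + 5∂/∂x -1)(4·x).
20 - 4 x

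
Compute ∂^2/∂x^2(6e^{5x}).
150 e^{5 x}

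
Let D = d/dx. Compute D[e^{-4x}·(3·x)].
3 \left(1 - 4 x\right) e^{- 4 x}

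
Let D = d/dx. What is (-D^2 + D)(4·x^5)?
20 x^{3} \left(x - 4\right)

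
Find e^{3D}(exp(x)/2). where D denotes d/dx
\frac{e^{x + 3}}{2}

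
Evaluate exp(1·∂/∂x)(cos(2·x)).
\cos{\left(2 x + 2 \right)}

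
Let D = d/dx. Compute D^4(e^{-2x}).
16 e^{- 2 x}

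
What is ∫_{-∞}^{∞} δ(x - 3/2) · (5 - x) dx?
\frac{7}{2}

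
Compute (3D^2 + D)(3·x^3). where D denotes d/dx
9 x \left(x + 6\right)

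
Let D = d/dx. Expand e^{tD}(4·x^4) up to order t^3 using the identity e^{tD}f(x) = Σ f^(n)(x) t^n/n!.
4 x \left(4 t^{3} + 6 t^{2} x + 4 t x^{2} + x^{3}\right)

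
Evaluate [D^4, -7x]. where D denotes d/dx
-28D^{3}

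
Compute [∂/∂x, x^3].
3 x^{2}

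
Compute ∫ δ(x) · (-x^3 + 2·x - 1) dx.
-1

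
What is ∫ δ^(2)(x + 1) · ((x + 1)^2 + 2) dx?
2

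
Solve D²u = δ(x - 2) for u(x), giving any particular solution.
\frac{|x - 2|}{2}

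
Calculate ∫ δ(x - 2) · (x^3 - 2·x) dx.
4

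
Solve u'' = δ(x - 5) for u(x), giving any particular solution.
\frac{|x - 5|}{2}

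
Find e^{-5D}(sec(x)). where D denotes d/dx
\sec{\left(x - 5 \right)}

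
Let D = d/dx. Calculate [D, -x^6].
- 6 x^{5}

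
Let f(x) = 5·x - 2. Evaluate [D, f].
5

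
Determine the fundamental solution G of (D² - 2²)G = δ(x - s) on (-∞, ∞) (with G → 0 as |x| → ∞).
-\frac{e^{-2|x-s|}}{4}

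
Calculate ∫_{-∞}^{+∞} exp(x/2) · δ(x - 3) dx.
e^{\frac{3}{2}}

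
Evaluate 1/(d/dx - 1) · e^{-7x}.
- \frac{e^{- 7 x}}{8}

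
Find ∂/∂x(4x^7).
28 x^{6}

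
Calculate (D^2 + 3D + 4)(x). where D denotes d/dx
4 x + 3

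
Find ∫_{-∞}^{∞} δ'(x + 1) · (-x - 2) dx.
1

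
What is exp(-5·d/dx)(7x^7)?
7 x^{7} - 245 x^{6} + 3675 x^{5} - 30625 x^{4} + 153125 x^{3} - 459375 x^{2} + 765625 x - 546875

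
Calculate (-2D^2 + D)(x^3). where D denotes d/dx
3 x \left(x - 4\right)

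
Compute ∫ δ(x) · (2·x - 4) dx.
-4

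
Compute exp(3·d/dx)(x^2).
x^{2} + 6 x + 9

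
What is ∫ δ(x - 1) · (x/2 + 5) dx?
\frac{11}{2}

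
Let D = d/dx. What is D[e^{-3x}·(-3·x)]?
3 \left(3 x - 1\right) e^{- 3 x}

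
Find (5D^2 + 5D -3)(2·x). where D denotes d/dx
10 - 6 x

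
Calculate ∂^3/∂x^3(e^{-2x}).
- 8 e^{- 2 x}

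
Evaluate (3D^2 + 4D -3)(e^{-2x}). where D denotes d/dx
e^{- 2 x}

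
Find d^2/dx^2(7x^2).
14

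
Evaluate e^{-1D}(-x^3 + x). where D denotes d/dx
x \left(- x^{2} + 3 x - 2\right)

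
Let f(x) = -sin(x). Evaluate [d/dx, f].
- \cos{\left(x \right)}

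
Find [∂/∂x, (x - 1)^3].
3 \left(x - 1\right)^{2}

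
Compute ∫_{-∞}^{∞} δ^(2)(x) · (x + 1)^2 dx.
2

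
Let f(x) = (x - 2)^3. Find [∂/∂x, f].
3 \left(x - 2\right)^{2}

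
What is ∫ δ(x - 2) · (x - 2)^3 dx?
0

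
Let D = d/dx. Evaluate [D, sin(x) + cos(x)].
- \sin{\left(x \right)} + \cos{\left(x \right)}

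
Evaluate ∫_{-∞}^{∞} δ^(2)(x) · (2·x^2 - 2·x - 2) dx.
4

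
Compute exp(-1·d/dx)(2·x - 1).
2 x - 3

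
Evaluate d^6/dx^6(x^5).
0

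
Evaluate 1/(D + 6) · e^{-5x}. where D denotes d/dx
e^{- 5 x}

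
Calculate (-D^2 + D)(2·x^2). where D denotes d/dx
4 x - 4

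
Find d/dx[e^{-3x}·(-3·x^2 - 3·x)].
3 \left(3 x^{2} + x - 1\right) e^{- 3 x}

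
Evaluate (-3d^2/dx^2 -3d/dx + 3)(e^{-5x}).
- 57 e^{- 5 x}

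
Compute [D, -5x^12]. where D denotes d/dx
- 60 x^{11}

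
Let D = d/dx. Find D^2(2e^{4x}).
32 e^{4 x}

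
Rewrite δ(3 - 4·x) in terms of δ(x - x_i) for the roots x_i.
\frac{\delta(x - 3/4)}{4}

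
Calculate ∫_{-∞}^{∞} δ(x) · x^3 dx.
0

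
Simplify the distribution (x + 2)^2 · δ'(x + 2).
0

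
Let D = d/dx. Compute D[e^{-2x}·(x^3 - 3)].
\left(- 2 x^{3} + 3 x^{2} + 6\right) e^{- 2 x}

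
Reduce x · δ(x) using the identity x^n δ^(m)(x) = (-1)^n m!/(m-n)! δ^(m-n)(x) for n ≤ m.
0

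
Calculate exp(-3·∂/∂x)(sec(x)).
\sec{\left(x - 3 \right)}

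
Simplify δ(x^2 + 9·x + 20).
\frac{\delta(x + 4) + \delta(x + 5)}{1}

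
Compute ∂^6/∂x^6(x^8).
20160 x^{2}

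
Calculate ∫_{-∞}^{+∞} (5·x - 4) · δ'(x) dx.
-5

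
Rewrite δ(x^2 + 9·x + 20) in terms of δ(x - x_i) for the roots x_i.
\frac{\delta(x + 4) + \delta(x + 5)}{1}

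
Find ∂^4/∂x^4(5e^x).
5 e^{x}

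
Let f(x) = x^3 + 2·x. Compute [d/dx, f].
3 x^{2} + 2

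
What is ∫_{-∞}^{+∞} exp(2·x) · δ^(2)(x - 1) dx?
4 e^{2}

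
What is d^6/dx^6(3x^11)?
997920 x^{5}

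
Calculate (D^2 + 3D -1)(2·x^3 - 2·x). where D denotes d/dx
- 2 x^{3} + 18 x^{2} + 14 x - 6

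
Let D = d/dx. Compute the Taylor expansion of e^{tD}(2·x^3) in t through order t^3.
2 t^{3} + 6 t^{2} x + 6 t x^{2} + 2 x^{3}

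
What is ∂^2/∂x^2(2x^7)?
84 x^{5}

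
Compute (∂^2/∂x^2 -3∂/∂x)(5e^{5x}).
50 e^{5 x}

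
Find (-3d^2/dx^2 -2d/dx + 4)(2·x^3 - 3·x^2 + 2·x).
8 x^{3} - 24 x^{2} - 16 x + 14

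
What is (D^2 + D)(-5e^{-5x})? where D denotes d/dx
- 100 e^{- 5 x}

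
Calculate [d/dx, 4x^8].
32 x^{7}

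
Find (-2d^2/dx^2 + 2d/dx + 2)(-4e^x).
- 8 e^{x}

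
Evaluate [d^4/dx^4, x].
4\frac{d^{3}}{dx^{3}}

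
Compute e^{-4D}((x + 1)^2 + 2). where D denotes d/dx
x^{2} - 6 x + 11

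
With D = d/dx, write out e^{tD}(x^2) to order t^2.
t^{2} + 2 t x + x^{2}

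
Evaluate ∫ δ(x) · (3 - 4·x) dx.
3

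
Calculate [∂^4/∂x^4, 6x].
24\frac{d^{3}}{dx^{3}}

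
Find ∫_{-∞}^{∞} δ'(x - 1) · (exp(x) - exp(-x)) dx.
- 2 \cosh{\left(1 \right)}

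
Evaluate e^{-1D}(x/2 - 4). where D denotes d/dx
\frac{x}{2} - \frac{9}{2}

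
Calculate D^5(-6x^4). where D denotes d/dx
0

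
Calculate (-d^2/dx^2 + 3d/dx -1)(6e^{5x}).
- 66 e^{5 x}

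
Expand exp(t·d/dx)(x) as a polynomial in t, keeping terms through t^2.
t + x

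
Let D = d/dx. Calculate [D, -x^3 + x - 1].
1 - 3 x^{2}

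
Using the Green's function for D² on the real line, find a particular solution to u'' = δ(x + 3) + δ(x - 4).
\frac{|x + 3|}{2} + \frac{|x - 4|}{2}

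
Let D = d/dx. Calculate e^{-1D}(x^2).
x^{2} - 2 x + 1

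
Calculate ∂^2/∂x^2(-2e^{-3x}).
- 18 e^{- 3 x}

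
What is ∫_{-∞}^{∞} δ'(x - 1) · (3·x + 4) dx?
-3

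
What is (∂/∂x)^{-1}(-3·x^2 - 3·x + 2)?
- x^{3} - \frac{3 x^{2}}{2} + 2 x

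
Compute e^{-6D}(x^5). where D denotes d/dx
x^{5} - 30 x^{4} + 360 x^{3} - 2160 x^{2} + 6480 x - 7776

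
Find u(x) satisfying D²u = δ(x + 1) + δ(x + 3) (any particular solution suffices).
\frac{|x + 1|}{2} + \frac{|x + 3|}{2}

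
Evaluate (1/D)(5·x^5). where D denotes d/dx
\frac{5 x^{6}}{6}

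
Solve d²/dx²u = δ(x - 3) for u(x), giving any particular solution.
\frac{|x - 3|}{2}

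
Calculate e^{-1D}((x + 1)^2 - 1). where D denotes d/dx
x^{2} - 1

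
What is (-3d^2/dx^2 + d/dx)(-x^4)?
4 x^{2} \left(9 - x\right)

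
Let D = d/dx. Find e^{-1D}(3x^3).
3 x^{3} - 9 x^{2} + 9 x - 3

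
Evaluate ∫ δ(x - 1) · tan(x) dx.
\tan{\left(1 \right)}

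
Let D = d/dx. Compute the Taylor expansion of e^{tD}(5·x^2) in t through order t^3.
5 t^{2} + 10 t x + 5 x^{2}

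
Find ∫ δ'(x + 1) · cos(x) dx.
- \sin{\left(1 \right)}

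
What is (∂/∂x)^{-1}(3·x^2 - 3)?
x^{3} - 3 x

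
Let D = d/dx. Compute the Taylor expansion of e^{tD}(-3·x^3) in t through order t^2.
3 x \left(- 3 t^{2} - 3 t x - x^{2}\right)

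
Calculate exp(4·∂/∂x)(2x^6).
2 x^{6} + 48 x^{5} + 480 x^{4} + 2560 x^{3} + 7680 x^{2} + 12288 x + 8192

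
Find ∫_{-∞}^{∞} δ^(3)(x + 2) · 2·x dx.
0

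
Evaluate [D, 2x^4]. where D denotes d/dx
8 x^{3}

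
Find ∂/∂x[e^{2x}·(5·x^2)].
10 x \left(x + 1\right) e^{2 x}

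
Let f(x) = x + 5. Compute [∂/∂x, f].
1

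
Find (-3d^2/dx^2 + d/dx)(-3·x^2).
18 - 6 x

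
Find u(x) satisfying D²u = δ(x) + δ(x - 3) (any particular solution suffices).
\frac{|x|}{2} + \frac{|x - 3|}{2}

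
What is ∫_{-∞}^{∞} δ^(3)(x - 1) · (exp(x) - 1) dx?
- e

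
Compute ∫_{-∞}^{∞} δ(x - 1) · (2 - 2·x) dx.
0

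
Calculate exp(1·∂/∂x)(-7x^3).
- 7 x^{3} - 21 x^{2} - 21 x - 7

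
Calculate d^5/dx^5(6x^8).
40320 x^{3}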